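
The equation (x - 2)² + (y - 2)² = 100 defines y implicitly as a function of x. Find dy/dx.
Take d/dx of both sides. Since y is implicitly a function of x, the chain rule attaches a y' = dy/dx factor whenever we differentiate through y.

Set F(x, y) = (left side) − (right side), so the curve is F = 0. Differentiating each term of F:
  d/dx[(x - 2)^2] = 2x - 4
  d/dx[(y - 2)^2] = 2·y'(y - 2)
  d/dx[-100] = 0

Collecting, the y'-free part is the partial derivative in x and the y' coefficient is the partial derivative in y:
  ∂F/∂x = 2x - 4
  ∂F/∂y = 2y - 4

so d/dx[F(x, y(x))] = ∂F/∂x + (∂F/∂y)·y' = 0. Rearranging,
  dy/dx = -(∂F/∂x)/(∂F/∂y) = -(2x - 4)/(2y - 4) = (2 - x)/(y - 2)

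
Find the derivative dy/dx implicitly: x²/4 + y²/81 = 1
Take d/dx of both sides. Since y is implicitly a function of x, the chain rule attaches a y' = dy/dx factor whenever we differentiate through y.

Set F(x, y) = (left side) − (right side), so the curve is F = 0. Differentiating each term of F:
  d/dx[x^2/4] = x/2
  d/dx[y^2/81] = 2y·y'/81
  d/dx[-1] = 0

Collecting, the y'-free part is the partial derivative in x and the y' coefficient is the partial derivative in y:
  ∂F/∂x = x/2
  ∂F/∂y = 2y/81

so d/dx[F(x, y(x))] = ∂F/∂x + (∂F/∂y)·y' = 0. Rearranging,
  dy/dx = -(∂F/∂x)/(∂F/∂y) = -(x/2)/(2y/81) = -81x/(4y)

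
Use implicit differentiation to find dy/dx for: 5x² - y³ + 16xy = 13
Apply d/dx to both sides, remembering that y depends on x. Each occurrence of y therefore brings in a y' = dy/dx via the chain rule.

With F(x, y) equal to the left-hand side minus the right, differentiate F term by term:
  d/dx[5x^2] = 10x
  d/dx[16xy] = 16x·y' + 16y
  d/dx[-y^3] = -3y^2·y'
  d/dx[-13] = 0
Adding these up, d/dx[F] = 0 becomes
  (10x + 16y) + (16x - 3y^2)·y' = 0,
so isolating y',
  dy/dx = -(10x + 16y)/(16x - 3y^2) = 2(-5x - 8y)/(16x - 3y^2)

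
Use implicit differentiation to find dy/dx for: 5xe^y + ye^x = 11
Take d/dx of both sides. Since y is implicitly a function of x, the chain rule attaches a y' = dy/dx factor whenever we differentiate through y.

Set F(x, y) = (left side) − (right side), so the curve is F = 0. Differentiating each term of F:
  d/dx[5x·e^(y)] = 5x·y'·e^(y) + 5e^(y)
  d/dx[y·e^(x)] = y·e^(x) + y'·e^(x)
  d/dx[-11] = 0

Collecting, the y'-free part is the partial derivative in x and the y' coefficient is the partial derivative in y:
  ∂F/∂x = y·e^(x) + 5e^(y)
  ∂F/∂y = 5x·e^(y) + e^(x)

so d/dx[F(x, y(x))] = ∂F/∂x + (∂F/∂y)·y' = 0. Rearranging,
  dy/dx = -(∂F/∂x)/(∂F/∂y) = -(y·e^(x) + 5e^(y))/(5x·e^(y) + e^(x)) = (-y·e^(x) - 5e^(y))/(5x·e^(y) + e^(x))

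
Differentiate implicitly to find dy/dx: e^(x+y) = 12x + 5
Differentiate the relation implicitly: treat y = y(x) and apply the chain rule, so every y-derivative picks up a y' = dy/dx factor.

With everything moved to the left-hand side, differentiate term by term:
  d/dx[-12x] = -12
  d/dx[e^(x + y)] = (y' + 1)·e^(x + y)
  d/dx[-5] = 0

Separating the contributions that come from x directly and those that come through y:
  without y':      e^(x + y) - 12
  multiplying y':  e^(x + y)

so (e^(x + y) - 12) + (e^(x + y))·y' = 0, and therefore
  dy/dx = -(e^(x + y) - 12)/(e^(x + y)) = 12e^(-x - y) - 1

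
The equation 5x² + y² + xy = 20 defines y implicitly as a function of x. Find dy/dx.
Differentiate the relation implicitly: treat y = y(x) and apply the chain rule, so every y-derivative picks up a y' = dy/dx factor.

With everything moved to the left-hand side, differentiate term by term:
  d/dx[5x^2] = 10x
  d/dx[xy] = x·y' + y
  d/dx[y^2] = 2y·y'
  d/dx[-20] = 0

Separating the contributions that come from x directly and those that come through y:
  without y':      10x + y
  multiplying y':  x + 2y

so (10x + y) + (x + 2y)·y' = 0, and therefore
  dy/dx = -(10x + y)/(x + 2y) = (-10x - y)/(x + 2y)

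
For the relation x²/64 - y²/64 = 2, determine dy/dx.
Differentiate the relation implicitly: treat y = y(x) and apply the chain rule, so every y-derivative picks up a y' = dy/dx factor.

With everything moved to the left-hand side, differentiate term by term:
  d/dx[x^2/64] = x/32
  d/dx[-y^2/64] = -y·y'/32
  d/dx[-2] = 0

Separating the contributions that come from x directly and those that come through y:
  without y':      x/32
  multiplying y':  -y/32

so (x/32) + (-y/32)·y' = 0, and therefore
  dy/dx = -(x/32)/(-y/32) = x/y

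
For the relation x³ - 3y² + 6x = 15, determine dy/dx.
Differentiate the relation implicitly: treat y = y(x) and apply the chain rule, so every y-derivative picks up a y' = dy/dx factor.

With everything moved to the left-hand side, differentiate term by term:
  d/dx[x^3] = 3x^2
  d/dx[6x] = 6
  d/dx[-3y^2] = -6y·y'
  d/dx[-15] = 0

Separating the contributions that come from x directly and those that come through y:
  without y':      3x^2 + 6
  multiplying y':  -6y

so (3x^2 + 6) + (-6y)·y' = 0, and therefore
  dy/dx = -(3x^2 + 6)/(-6y) = (x^2 + 2)/(2y)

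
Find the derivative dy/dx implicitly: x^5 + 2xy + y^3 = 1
Differentiate both sides with respect to x, treating y as y(x). By the chain rule, any term containing y contributes a factor of y' = dy/dx when we differentiate it.

Move every term to one side and write the relation as F(x, y) = 0. Term by term,
  d/dx[x^5] = 5x^4
  d/dx[2xy] = 2x·y' + 2y
  d/dx[y^3] = 3y^2·y'
  d/dx[-1] = 0

The pieces without y' make up ∂F/∂x and the coefficient of y' is ∂F/∂y:
  ∂F/∂x = 5x^4 + 2y,
  ∂F/∂y = 2x + 3y^2.

Since d/dx[F] = ∂F/∂x + (∂F/∂y)·y' = 0, solve for y':
  (∂F/∂y)·y' = -∂F/∂x
  dy/dx = -(∂F/∂x)/(∂F/∂y) = -(5x^4 + 2y)/(2x + 3y^2) = (-5x^4 - 2y)/(2x + 3y^2)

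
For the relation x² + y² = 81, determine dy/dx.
Differentiate both sides with respect to x, treating y as y(x). By the chain rule, any term containing y contributes a factor of y' = dy/dx when we differentiate it.

Move every term to one side and write the relation as F(x, y) = 0. Term by term,
  d/dx[x^2] = 2x
  d/dx[y^2] = 2y·y'
  d/dx[-81] = 0

The pieces without y' make up ∂F/∂x and the coefficient of y' is ∂F/∂y:
  ∂F/∂x = 2x,
  ∂F/∂y = 2y.

Since d/dx[F] = ∂F/∂x + (∂F/∂y)·y' = 0, solve for y':
  (∂F/∂y)·y' = -∂F/∂x
  dy/dx = -(∂F/∂x)/(∂F/∂y) = -(2x)/(2y) = -x/y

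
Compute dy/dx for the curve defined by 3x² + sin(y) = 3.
Differentiate the relation implicitly: treat y = y(x) and apply the chain rule, so every y-derivative picks up a y' = dy/dx factor.

With everything moved to the left-hand side, differentiate term by term:
  d/dx[3x^2] = 6x
  d/dx[sin(y)] = y'·cos(y)
  d/dx[-3] = 0

Separating the contributions that come from x directly and those that come through y:
  without y':      6x
  multiplying y':  cos(y)

so (6x) + (cos(y))·y' = 0, and therefore
  dy/dx = -(6x)/(cos(y)) = -6x/cos(y)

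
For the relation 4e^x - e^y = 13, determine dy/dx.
Differentiate the relation implicitly: treat y = y(x) and apply the chain rule, so every y-derivative picks up a y' = dy/dx factor.

With everything moved to the left-hand side, differentiate term by term:
  d/dx[4e^(x)] = 4e^(x)
  d/dx[-e^(y)] = -y'·e^(y)
  d/dx[-13] = 0

Separating the contributions that come from x directly and those that come through y:
  without y':      4e^(x)
  multiplying y':  -e^(y)

so (4e^(x)) + (-e^(y))·y' = 0, and therefore
  dy/dx = -(4e^(x))/(-e^(y)) = 4e^(x - y)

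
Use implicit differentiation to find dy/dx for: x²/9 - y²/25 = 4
Take d/dx of both sides. Since y is implicitly a function of x, the chain rule attaches a y' = dy/dx factor whenever we differentiate through y.

Set F(x, y) = (left side) − (right side), so the curve is F = 0. Differentiating each term of F:
  d/dx[x^2/9] = 2x/9
  d/dx[-y^2/25] = -2y·y'/25
  d/dx[-4] = 0

Collecting, the y'-free part is the partial derivative in x and the y' coefficient is the partial derivative in y:
  ∂F/∂x = 2x/9
  ∂F/∂y = -2y/25

so d/dx[F(x, y(x))] = ∂F/∂x + (∂F/∂y)·y' = 0. Rearranging,
  dy/dx = -(∂F/∂x)/(∂F/∂y) = -(2x/9)/(-2y/25) = 25x/(9y)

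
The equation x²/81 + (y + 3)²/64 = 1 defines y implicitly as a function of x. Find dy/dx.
Differentiate both sides with respect to x, treating y as y(x). By the chain rule, any term containing y contributes a factor of y' = dy/dx when we differentiate it.

Move every term to one side and write the relation as F(x, y) = 0. Term by term,
  d/dx[x^2/81] = 2x/81
  d/dx[(y + 3)^2/64] = y'(y + 3)/32
  d/dx[-1] = 0

The pieces without y' make up ∂F/∂x and the coefficient of y' is ∂F/∂y:
  ∂F/∂x = 2x/81,
  ∂F/∂y = y/32 + 3/32.

Since d/dx[F] = ∂F/∂x + (∂F/∂y)·y' = 0, solve for y':
  (∂F/∂y)·y' = -∂F/∂x
  dy/dx = -(∂F/∂x)/(∂F/∂y) = -(2x/81)/(y/32 + 3/32)
        = -(2x/81)/((y + 3)/32) = -64x/(81y + 243)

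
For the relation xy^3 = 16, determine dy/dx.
Differentiate the relation implicitly: treat y = y(x) and apply the chain rule, so every y-derivative picks up a y' = dy/dx factor.

With everything moved to the left-hand side, differentiate term by term:
  d/dx[xy^3] = 3xy^2·y' + y^3
  d/dx[-16] = 0

Separating the contributions that come from x directly and those that come through y:
  without y':      y^3
  multiplying y':  3xy^2

so (y^3) + (3xy^2)·y' = 0, and therefore
  dy/dx = -(y^3)/(3xy^2) = -y/(3x)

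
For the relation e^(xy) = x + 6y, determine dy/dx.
Differentiate the relation implicitly: treat y = y(x) and apply the chain rule, so every y-derivative picks up a y' = dy/dx factor.

With everything moved to the left-hand side, differentiate term by term:
  d/dx[-x] = -1
  d/dx[-6y] = -6·y'
  d/dx[e^(xy)] = (x·y' + y)·e^(xy)

Separating the contributions that come from x directly and those that come through y:
  without y':      y·e^(xy) - 1
  multiplying y':  x·e^(xy) - 6

so (y·e^(xy) - 1) + (x·e^(xy) - 6)·y' = 0, and therefore
  dy/dx = -(y·e^(xy) - 1)/(x·e^(xy) - 6) = (-y·e^(xy) + 1)/(x·e^(xy) - 6)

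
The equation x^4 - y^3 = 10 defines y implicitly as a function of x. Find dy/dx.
Differentiate both sides with respect to x, treating y as y(x). By the chain rule, any term containing y contributes a factor of y' = dy/dx when we differentiate it.

Move every term to one side and write the relation as F(x, y) = 0. Term by term,
  d/dx[x^4] = 4x^3
  d/dx[-y^3] = -3y^2·y'
  d/dx[-10] = 0

The pieces without y' make up ∂F/∂x and the coefficient of y' is ∂F/∂y:
  ∂F/∂x = 4x^3,
  ∂F/∂y = -3y^2.

Since d/dx[F] = ∂F/∂x + (∂F/∂y)·y' = 0, solve for y':
  (∂F/∂y)·y' = -∂F/∂x
  dy/dx = -(∂F/∂x)/(∂F/∂y) = -(4x^3)/(-3y^2) = 4x^3/(3y^2)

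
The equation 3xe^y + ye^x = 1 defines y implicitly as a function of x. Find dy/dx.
Take d/dx of both sides. Since y is implicitly a function of x, the chain rule attaches a y' = dy/dx factor whenever we differentiate through y.

Set F(x, y) = (left side) − (right side), so the curve is F = 0. Differentiating each term of F:
  d/dx[3x·e^(y)] = 3x·y'·e^(y) + 3e^(y)
  d/dx[y·e^(x)] = y·e^(x) + y'·e^(x)
  d/dx[-1] = 0

Collecting, the y'-free part is the partial derivative in x and the y' coefficient is the partial derivative in y:
  ∂F/∂x = y·e^(x) + 3e^(y)
  ∂F/∂y = 3x·e^(y) + e^(x)

so d/dx[F(x, y(x))] = ∂F/∂x + (∂F/∂y)·y' = 0. Rearranging,
  dy/dx = -(∂F/∂x)/(∂F/∂y) = -(y·e^(x) + 3e^(y))/(3x·e^(y) + e^(x)) = (-y·e^(x) - 3e^(y))/(3x·e^(y) + e^(x))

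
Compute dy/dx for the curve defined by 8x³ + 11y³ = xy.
Take d/dx of both sides. Since y is implicitly a function of x, the chain rule attaches a y' = dy/dx factor whenever we differentiate through y.

Set F(x, y) = (left side) − (right side), so the curve is F = 0. Differentiating each term of F:
  d/dx[8x^3] = 24x^2
  d/dx[-xy] = -x·y' - y
  d/dx[11y^3] = 33y^2·y'

Collecting, the y'-free part is the partial derivative in x and the y' coefficient is the partial derivative in y:
  ∂F/∂x = 24x^2 - y
  ∂F/∂y = -x + 33y^2

so d/dx[F(x, y(x))] = ∂F/∂x + (∂F/∂y)·y' = 0. Rearranging,
  dy/dx = -(∂F/∂x)/(∂F/∂y) = -(24x^2 - y)/(-x + 33y^2) = (24x^2 - y)/(x - 33y^2)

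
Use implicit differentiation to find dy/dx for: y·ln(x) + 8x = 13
Apply d/dx to both sides, remembering that y depends on x. Each occurrence of y therefore brings in a y' = dy/dx via the chain rule.

With F(x, y) equal to the left-hand side minus the right, differentiate F term by term:
  d/dx[8x] = 8
  d/dx[y·ln(x)] = y'·ln(x) + y/x
  d/dx[-13] = 0
Adding these up, d/dx[F] = 0 becomes
  (8 + y/x) + (ln(x))·y' = 0,
so isolating y',
  dy/dx = -(8 + y/x)/(ln(x))
        = -((8x + y)/x)/(ln(x)) = (-8x - y)/(x·ln(x))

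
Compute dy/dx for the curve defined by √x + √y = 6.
Apply d/dx to both sides, remembering that y depends on x. Each occurrence of y therefore brings in a y' = dy/dx via the chain rule.

With F(x, y) equal to the left-hand side minus the right, differentiate F term by term:
  d/dx[√(x)] = 1/(2√(x))
  d/dx[√(y)] = y'/(2√(y))
  d/dx[-6] = 0
Adding these up, d/dx[F] = 0 becomes
  (1/(2√(x))) + (1/(2√(y)))·y' = 0,
so isolating y',
  dy/dx = -(1/(2√(x)))/(1/(2√(y))) = -√(y)/√(x)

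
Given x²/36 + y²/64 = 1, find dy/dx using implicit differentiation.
Differentiate the relation implicitly: treat y = y(x) and apply the chain rule, so every y-derivative picks up a y' = dy/dx factor.

With everything moved to the left-hand side, differentiate term by term:
  d/dx[x^2/36] = x/18
  d/dx[y^2/64] = y·y'/32
  d/dx[-1] = 0

Separating the contributions that come from x directly and those that come through y:
  without y':      x/18
  multiplying y':  y/32

so (x/18) + (y/32)·y' = 0, and therefore
  dy/dx = -(x/18)/(y/32) = -16x/(9y)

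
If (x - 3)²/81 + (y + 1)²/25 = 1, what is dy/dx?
Take d/dx of both sides. Since y is implicitly a function of x, the chain rule attaches a y' = dy/dx factor whenever we differentiate through y.

Set F(x, y) = (left side) − (right side), so the curve is F = 0. Differentiating each term of F:
  d/dx[(x - 3)^2/81] = 2x/81 - 2/27
  d/dx[(y + 1)^2/25] = 2·y'(y + 1)/25
  d/dx[-1] = 0

Collecting, the y'-free part is the partial derivative in x and the y' coefficient is the partial derivative in y:
  ∂F/∂x = 2x/81 - 2/27
  ∂F/∂y = 2y/25 + 2/25

so d/dx[F(x, y(x))] = ∂F/∂x + (∂F/∂y)·y' = 0. Rearranging,
  dy/dx = -(∂F/∂x)/(∂F/∂y) = -(2x/81 - 2/27)/(2y/25 + 2/25)
        = -(2(x - 3)/81)/(2(y + 1)/25) = 25(3 - x)/(81(y + 1))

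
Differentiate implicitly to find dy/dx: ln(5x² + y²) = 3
Differentiate both sides with respect to x, treating y as y(x). By the chain rule, any term containing y contributes a factor of y' = dy/dx when we differentiate it.

Move every term to one side and write the relation as F(x, y) = 0. Term by term,
  d/dx[ln(5x^2 + y^2)] = (10x + 2y·y')/(5x^2 + y^2)
  d/dx[-3] = 0

The pieces without y' make up ∂F/∂x and the coefficient of y' is ∂F/∂y:
  ∂F/∂x = 10x/(5x^2 + y^2),
  ∂F/∂y = 2y/(5x^2 + y^2).

Since d/dx[F] = ∂F/∂x + (∂F/∂y)·y' = 0, solve for y':
  (∂F/∂y)·y' = -∂F/∂x
  dy/dx = -(∂F/∂x)/(∂F/∂y) = -(10x/(5x^2 + y^2))/(2y/(5x^2 + y^2)) = -5x/y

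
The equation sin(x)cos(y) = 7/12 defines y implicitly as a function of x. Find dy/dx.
Take d/dx of both sides. Since y is implicitly a function of x, the chain rule attaches a y' = dy/dx factor whenever we differentiate through y.

Set F(x, y) = (left side) − (right side), so the curve is F = 0. Differentiating each term of F:
  d/dx[sin(x)·cos(y)] = -y'·sin(x)·sin(y) + cos(x)·cos(y)
  d/dx[-7/12] = 0

Collecting, the y'-free part is the partial derivative in x and the y' coefficient is the partial derivative in y:
  ∂F/∂x = cos(x)·cos(y)
  ∂F/∂y = -sin(x)·sin(y)

so d/dx[F(x, y(x))] = ∂F/∂x + (∂F/∂y)·y' = 0. Rearranging,
  dy/dx = -(∂F/∂x)/(∂F/∂y) = -(cos(x)·cos(y))/(-sin(x)·sin(y)) = 1/(tan(x)·tan(y))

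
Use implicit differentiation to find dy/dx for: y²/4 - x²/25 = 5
Take d/dx of both sides. Since y is implicitly a function of x, the chain rule attaches a y' = dy/dx factor whenever we differentiate through y.

Set F(x, y) = (left side) − (right side), so the curve is F = 0. Differentiating each term of F:
  d/dx[-x^2/25] = -2x/25
  d/dx[y^2/4] = y·y'/2
  d/dx[-5] = 0

Collecting, the y'-free part is the partial derivative in x and the y' coefficient is the partial derivative in y:
  ∂F/∂x = -2x/25
  ∂F/∂y = y/2

so d/dx[F(x, y(x))] = ∂F/∂x + (∂F/∂y)·y' = 0. Rearranging,
  dy/dx = -(∂F/∂x)/(∂F/∂y) = -(-2x/25)/(y/2) = 4x/(25y)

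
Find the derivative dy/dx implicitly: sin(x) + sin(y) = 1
Apply d/dx to both sides, remembering that y depends on x. Each occurrence of y therefore brings in a y' = dy/dx via the chain rule.

With F(x, y) equal to the left-hand side minus the right, differentiate F term by term:
  d/dx[sin(x)] = cos(x)
  d/dx[sin(y)] = y'·cos(y)
  d/dx[-1] = 0
Adding these up, d/dx[F] = 0 becomes
  (cos(x)) + (cos(y))·y' = 0,
so isolating y',
  dy/dx = -(cos(x))/(cos(y)) = -cos(x)/cos(y)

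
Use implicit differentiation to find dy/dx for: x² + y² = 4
Take d/dx of both sides. Since y is implicitly a function of x, the chain rule attaches a y' = dy/dx factor whenever we differentiate through y.

Set F(x, y) = (left side) − (right side), so the curve is F = 0. Differentiating each term of F:
  d/dx[x^2] = 2x
  d/dx[y^2] = 2y·y'
  d/dx[-4] = 0

Collecting, the y'-free part is the partial derivative in x and the y' coefficient is the partial derivative in y:
  ∂F/∂x = 2x
  ∂F/∂y = 2y

so d/dx[F(x, y(x))] = ∂F/∂x + (∂F/∂y)·y' = 0. Rearranging,
  dy/dx = -(∂F/∂x)/(∂F/∂y) = -(2x)/(2y) = -x/y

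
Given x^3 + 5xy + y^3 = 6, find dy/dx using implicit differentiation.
Differentiate the relation implicitly: treat y = y(x) and apply the chain rule, so every y-derivative picks up a y' = dy/dx factor.

With everything moved to the left-hand side, differentiate term by term:
  d/dx[x^3] = 3x^2
  d/dx[5xy] = 5x·y' + 5y
  d/dx[y^3] = 3y^2·y'
  d/dx[-6] = 0

Separating the contributions that come from x directly and those that come through y:
  without y':      3x^2 + 5y
  multiplying y':  5x + 3y^2

so (3x^2 + 5y) + (5x + 3y^2)·y' = 0, and therefore
  dy/dx = -(3x^2 + 5y)/(5x + 3y^2) = (-3x^2 - 5y)/(5x + 3y^2)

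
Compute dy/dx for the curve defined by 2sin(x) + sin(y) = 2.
Differentiate both sides with respect to x, treating y as y(x). By the chain rule, any term containing y contributes a factor of y' = dy/dx when we differentiate it.

Move every term to one side and write the relation as F(x, y) = 0. Term by term,
  d/dx[2sin(x)] = 2cos(x)
  d/dx[sin(y)] = y'·cos(y)
  d/dx[-2] = 0

The pieces without y' make up ∂F/∂x and the coefficient of y' is ∂F/∂y:
  ∂F/∂x = 2cos(x),
  ∂F/∂y = cos(y).

Since d/dx[F] = ∂F/∂x + (∂F/∂y)·y' = 0, solve for y':
  (∂F/∂y)·y' = -∂F/∂x
  dy/dx = -(∂F/∂x)/(∂F/∂y) = -(2cos(x))/(cos(y)) = -2cos(x)/cos(y)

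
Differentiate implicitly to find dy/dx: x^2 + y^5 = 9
Apply d/dx to both sides, remembering that y depends on x. Each occurrence of y therefore brings in a y' = dy/dx via the chain rule.

With F(x, y) equal to the left-hand side minus the right, differentiate F term by term:
  d/dx[x^2] = 2x
  d/dx[y^5] = 5y^4·y'
  d/dx[-9] = 0
Adding these up, d/dx[F] = 0 becomes
  (2x) + (5y^4)·y' = 0,
so isolating y',
  dy/dx = -(2x)/(5y^4) = -2x/(5y^4)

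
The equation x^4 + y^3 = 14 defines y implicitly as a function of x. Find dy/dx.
Apply d/dx to both sides, remembering that y depends on x. Each occurrence of y therefore brings in a y' = dy/dx via the chain rule.

With F(x, y) equal to the left-hand side minus the right, differentiate F term by term:
  d/dx[x^4] = 4x^3
  d/dx[y^3] = 3y^2·y'
  d/dx[-14] = 0
Adding these up, d/dx[F] = 0 becomes
  (4x^3) + (3y^2)·y' = 0,
so isolating y',
  dy/dx = -(4x^3)/(3y^2) = -4x^3/(3y^2)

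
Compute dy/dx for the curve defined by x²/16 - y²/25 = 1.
Differentiate the relation implicitly: treat y = y(x) and apply the chain rule, so every y-derivative picks up a y' = dy/dx factor.

With everything moved to the left-hand side, differentiate term by term:
  d/dx[x^2/16] = x/8
  d/dx[-y^2/25] = -2y·y'/25
  d/dx[-1] = 0

Separating the contributions that come from x directly and those that come through y:
  without y':      x/8
  multiplying y':  -2y/25

so (x/8) + (-2y/25)·y' = 0, and therefore
  dy/dx = -(x/8)/(-2y/25) = 25x/(16y)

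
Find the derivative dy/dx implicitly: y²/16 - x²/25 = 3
Take d/dx of both sides. Since y is implicitly a function of x, the chain rule attaches a y' = dy/dx factor whenever we differentiate through y.

Set F(x, y) = (left side) − (right side), so the curve is F = 0. Differentiating each term of F:
  d/dx[-x^2/25] = -2x/25
  d/dx[y^2/16] = y·y'/8
  d/dx[-3] = 0

Collecting, the y'-free part is the partial derivative in x and the y' coefficient is the partial derivative in y:
  ∂F/∂x = -2x/25
  ∂F/∂y = y/8

so d/dx[F(x, y(x))] = ∂F/∂x + (∂F/∂y)·y' = 0. Rearranging,
  dy/dx = -(∂F/∂x)/(∂F/∂y) = -(-2x/25)/(y/8) = 16x/(25y)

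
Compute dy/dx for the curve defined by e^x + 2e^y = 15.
Take d/dx of both sides. Since y is implicitly a function of x, the chain rule attaches a y' = dy/dx factor whenever we differentiate through y.

Set F(x, y) = (left side) − (right side), so the curve is F = 0. Differentiating each term of F:
  d/dx[e^(x)] = e^(x)
  d/dx[2e^(y)] = 2·y'·e^(y)
  d/dx[-15] = 0

Collecting, the y'-free part is the partial derivative in x and the y' coefficient is the partial derivative in y:
  ∂F/∂x = e^(x)
  ∂F/∂y = 2e^(y)

so d/dx[F(x, y(x))] = ∂F/∂x + (∂F/∂y)·y' = 0. Rearranging,
  dy/dx = -(∂F/∂x)/(∂F/∂y) = -(e^(x))/(2e^(y)) = -e^(x - y)/2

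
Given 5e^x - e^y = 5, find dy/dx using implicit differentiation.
Differentiate the relation implicitly: treat y = y(x) and apply the chain rule, so every y-derivative picks up a y' = dy/dx factor.

With everything moved to the left-hand side, differentiate term by term:
  d/dx[5e^(x)] = 5e^(x)
  d/dx[-e^(y)] = -y'·e^(y)
  d/dx[-5] = 0

Separating the contributions that come from x directly and those that come through y:
  without y':      5e^(x)
  multiplying y':  -e^(y)

so (5e^(x)) + (-e^(y))·y' = 0, and therefore
  dy/dx = -(5e^(x))/(-e^(y)) = 5e^(x - y)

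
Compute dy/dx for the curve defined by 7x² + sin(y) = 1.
Differentiate the relation implicitly: treat y = y(x) and apply the chain rule, so every y-derivative picks up a y' = dy/dx factor.

With everything moved to the left-hand side, differentiate term by term:
  d/dx[7x^2] = 14x
  d/dx[sin(y)] = y'·cos(y)
  d/dx[-1] = 0

Separating the contributions that come from x directly and those that come through y:
  without y':      14x
  multiplying y':  cos(y)

so (14x) + (cos(y))·y' = 0, and therefore
  dy/dx = -(14x)/(cos(y)) = -14x/cos(y)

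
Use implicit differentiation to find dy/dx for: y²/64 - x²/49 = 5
Apply d/dx to both sides, remembering that y depends on x. Each occurrence of y therefore brings in a y' = dy/dx via the chain rule.

With F(x, y) equal to the left-hand side minus the right, differentiate F term by term:
  d/dx[-x^2/49] = -2x/49
  d/dx[y^2/64] = y·y'/32
  d/dx[-5] = 0
Adding these up, d/dx[F] = 0 becomes
  (-2x/49) + (y/32)·y' = 0,
so isolating y',
  dy/dx = -(-2x/49)/(y/32) = 64x/(49y)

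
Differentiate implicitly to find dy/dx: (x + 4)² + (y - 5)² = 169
Apply d/dx to both sides, remembering that y depends on x. Each occurrence of y therefore brings in a y' = dy/dx via the chain rule.

With F(x, y) equal to the left-hand side minus the right, differentiate F term by term:
  d/dx[(x + 4)^2] = 2x + 8
  d/dx[(y - 5)^2] = 2·y'(y - 5)
  d/dx[-169] = 0
Adding these up, d/dx[F] = 0 becomes
  (2x + 8) + (2y - 10)·y' = 0,
so isolating y',
  dy/dx = -(2x + 8)/(2y - 10) = (-x - 4)/(y - 5)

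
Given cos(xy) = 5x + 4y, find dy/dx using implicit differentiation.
Apply d/dx to both sides, remembering that y depends on x. Each occurrence of y therefore brings in a y' = dy/dx via the chain rule.

With F(x, y) equal to the left-hand side minus the right, differentiate F term by term:
  d/dx[-5x] = -5
  d/dx[-4y] = -4·y'
  d/dx[cos(xy)] = -(x·y' + y)·sin(xy)
Adding these up, d/dx[F] = 0 becomes
  (-y·sin(xy) - 5) + (-x·sin(xy) - 4)·y' = 0,
so isolating y',
  dy/dx = -(-y·sin(xy) - 5)/(-x·sin(xy) - 4) = -(y·sin(xy) + 5)/(x·sin(xy) + 4)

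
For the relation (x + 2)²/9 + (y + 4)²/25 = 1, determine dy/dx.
Differentiate the relation implicitly: treat y = y(x) and apply the chain rule, so every y-derivative picks up a y' = dy/dx factor.

With everything moved to the left-hand side, differentiate term by term:
  d/dx[(x + 2)^2/9] = 2x/9 + 4/9
  d/dx[(y + 4)^2/25] = 2·y'(y + 4)/25
  d/dx[-1] = 0

Separating the contributions that come from x directly and those that come through y:
  without y':      2x/9 + 4/9
  multiplying y':  2y/25 + 8/25

so (2x/9 + 4/9) + (2y/25 + 8/25)·y' = 0, and therefore
  dy/dx = -(2x/9 + 4/9)/(2y/25 + 8/25)
        = -(2(x + 2)/9)/(2(y + 4)/25) = 25(-x - 2)/(9(y + 4))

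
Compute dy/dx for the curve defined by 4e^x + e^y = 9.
Differentiate the relation implicitly: treat y = y(x) and apply the chain rule, so every y-derivative picks up a y' = dy/dx factor.

With everything moved to the left-hand side, differentiate term by term:
  d/dx[4e^(x)] = 4e^(x)
  d/dx[e^(y)] = y'·e^(y)
  d/dx[-9] = 0

Separating the contributions that come from x directly and those that come through y:
  without y':      4e^(x)
  multiplying y':  e^(y)

so (4e^(x)) + (e^(y))·y' = 0, and therefore
  dy/dx = -(4e^(x))/(e^(y)) = -4e^(x - y)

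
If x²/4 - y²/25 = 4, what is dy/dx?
Take d/dx of both sides. Since y is implicitly a function of x, the chain rule attaches a y' = dy/dx factor whenever we differentiate through y.

Set F(x, y) = (left side) − (right side), so the curve is F = 0. Differentiating each term of F:
  d/dx[x^2/4] = x/2
  d/dx[-y^2/25] = -2y·y'/25
  d/dx[-4] = 0

Collecting, the y'-free part is the partial derivative in x and the y' coefficient is the partial derivative in y:
  ∂F/∂x = x/2
  ∂F/∂y = -2y/25

so d/dx[F(x, y(x))] = ∂F/∂x + (∂F/∂y)·y' = 0. Rearranging,
  dy/dx = -(∂F/∂x)/(∂F/∂y) = -(x/2)/(-2y/25) = 25x/(4y)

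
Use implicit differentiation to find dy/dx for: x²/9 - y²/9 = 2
Differentiate the relation implicitly: treat y = y(x) and apply the chain rule, so every y-derivative picks up a y' = dy/dx factor.

With everything moved to the left-hand side, differentiate term by term:
  d/dx[x^2/9] = 2x/9
  d/dx[-y^2/9] = -2y·y'/9
  d/dx[-2] = 0

Separating the contributions that come from x directly and those that come through y:
  without y':      2x/9
  multiplying y':  -2y/9

so (2x/9) + (-2y/9)·y' = 0, and therefore
  dy/dx = -(2x/9)/(-2y/9) = x/y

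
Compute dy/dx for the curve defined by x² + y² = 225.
Differentiate the relation implicitly: treat y = y(x) and apply the chain rule, so every y-derivative picks up a y' = dy/dx factor.

With everything moved to the left-hand side, differentiate term by term:
  d/dx[x^2] = 2x
  d/dx[y^2] = 2y·y'
  d/dx[-225] = 0

Separating the contributions that come from x directly and those that come through y:
  without y':      2x
  multiplying y':  2y

so (2x) + (2y)·y' = 0, and therefore
  dy/dx = -(2x)/(2y) = -x/y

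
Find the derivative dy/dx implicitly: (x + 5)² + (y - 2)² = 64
Differentiate both sides with respect to x, treating y as y(x). By the chain rule, any term containing y contributes a factor of y' = dy/dx when we differentiate it.

Move every term to one side and write the relation as F(x, y) = 0. Term by term,
  d/dx[(x + 5)^2] = 2x + 10
  d/dx[(y - 2)^2] = 2·y'(y - 2)
  d/dx[-64] = 0

The pieces without y' make up ∂F/∂x and the coefficient of y' is ∂F/∂y:
  ∂F/∂x = 2x + 10,
  ∂F/∂y = 2y - 4.

Since d/dx[F] = ∂F/∂x + (∂F/∂y)·y' = 0, solve for y':
  (∂F/∂y)·y' = -∂F/∂x
  dy/dx = -(∂F/∂x)/(∂F/∂y) = -(2x + 10)/(2y - 4) = (-x - 5)/(y - 2)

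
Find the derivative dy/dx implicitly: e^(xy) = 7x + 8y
Apply d/dx to both sides, remembering that y depends on x. Each occurrence of y therefore brings in a y' = dy/dx via the chain rule.

With F(x, y) equal to the left-hand side minus the right, differentiate F term by term:
  d/dx[-7x] = -7
  d/dx[-8y] = -8·y'
  d/dx[e^(xy)] = (x·y' + y)·e^(xy)
Adding these up, d/dx[F] = 0 becomes
  (y·e^(xy) - 7) + (x·e^(xy) - 8)·y' = 0,
so isolating y',
  dy/dx = -(y·e^(xy) - 7)/(x·e^(xy) - 8) = (-y·e^(xy) + 7)/(x·e^(xy) - 8)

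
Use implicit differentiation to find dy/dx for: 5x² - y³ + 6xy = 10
Differentiate the relation implicitly: treat y = y(x) and apply the chain rule, so every y-derivative picks up a y' = dy/dx factor.

With everything moved to the left-hand side, differentiate term by term:
  d/dx[5x^2] = 10x
  d/dx[6xy] = 6x·y' + 6y
  d/dx[-y^3] = -3y^2·y'
  d/dx[-10] = 0

Separating the contributions that come from x directly and those that come through y:
  without y':      10x + 6y
  multiplying y':  6x - 3y^2

so (10x + 6y) + (6x - 3y^2)·y' = 0, and therefore
  dy/dx = -(10x + 6y)/(6x - 3y^2) = 2(-5x - 3y)/(3(2x - y^2))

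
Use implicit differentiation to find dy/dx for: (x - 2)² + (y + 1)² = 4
Apply d/dx to both sides, remembering that y depends on x. Each occurrence of y therefore brings in a y' = dy/dx via the chain rule.

With F(x, y) equal to the left-hand side minus the right, differentiate F term by term:
  d/dx[(x - 2)^2] = 2x - 4
  d/dx[(y + 1)^2] = 2·y'(y + 1)
  d/dx[-4] = 0
Adding these up, d/dx[F] = 0 becomes
  (2x - 4) + (2y + 2)·y' = 0,
so isolating y',
  dy/dx = -(2x - 4)/(2y + 2) = (2 - x)/(y + 1)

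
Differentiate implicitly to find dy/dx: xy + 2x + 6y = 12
Differentiate both sides with respect to x, treating y as y(x). By the chain rule, any term containing y contributes a factor of y' = dy/dx when we differentiate it.

Move every term to one side and write the relation as F(x, y) = 0. Term by term,
  d/dx[xy] = x·y' + y
  d/dx[2x] = 2
  d/dx[6y] = 6·y'
  d/dx[-12] = 0

The pieces without y' make up ∂F/∂x and the coefficient of y' is ∂F/∂y:
  ∂F/∂x = y + 2,
  ∂F/∂y = x + 6.

Since d/dx[F] = ∂F/∂x + (∂F/∂y)·y' = 0, solve for y':
  (∂F/∂y)·y' = -∂F/∂x
  dy/dx = -(∂F/∂x)/(∂F/∂y) = -(y + 2)/(x + 6) = (-y - 2)/(x + 6)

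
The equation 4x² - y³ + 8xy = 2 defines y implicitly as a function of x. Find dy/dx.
Differentiate both sides with respect to x, treating y as y(x). By the chain rule, any term containing y contributes a factor of y' = dy/dx when we differentiate it.

Move every term to one side and write the relation as F(x, y) = 0. Term by term,
  d/dx[4x^2] = 8x
  d/dx[8xy] = 8x·y' + 8y
  d/dx[-y^3] = -3y^2·y'
  d/dx[-2] = 0

The pieces without y' make up ∂F/∂x and the coefficient of y' is ∂F/∂y:
  ∂F/∂x = 8x + 8y,
  ∂F/∂y = 8x - 3y^2.

Since d/dx[F] = ∂F/∂x + (∂F/∂y)·y' = 0, solve for y':
  (∂F/∂y)·y' = -∂F/∂x
  dy/dx = -(∂F/∂x)/(∂F/∂y) = -(8x + 8y)/(8x - 3y^2) = 8(-x - y)/(8x - 3y^2)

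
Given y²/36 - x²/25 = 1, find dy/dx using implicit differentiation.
Apply d/dx to both sides, remembering that y depends on x. Each occurrence of y therefore brings in a y' = dy/dx via the chain rule.

With F(x, y) equal to the left-hand side minus the right, differentiate F term by term:
  d/dx[-x^2/25] = -2x/25
  d/dx[y^2/36] = y·y'/18
  d/dx[-1] = 0
Adding these up, d/dx[F] = 0 becomes
  (-2x/25) + (y/18)·y' = 0,
so isolating y',
  dy/dx = -(-2x/25)/(y/18) = 36x/(25y)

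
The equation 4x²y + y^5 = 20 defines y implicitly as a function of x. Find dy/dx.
Differentiate the relation implicitly: treat y = y(x) and apply the chain rule, so every y-derivative picks up a y' = dy/dx factor.

With everything moved to the left-hand side, differentiate term by term:
  d/dx[4x^2y] = 4x^2·y' + 8xy
  d/dx[y^5] = 5y^4·y'
  d/dx[-20] = 0

Separating the contributions that come from x directly and those that come through y:
  without y':      8xy
  multiplying y':  4x^2 + 5y^4

so (8xy) + (4x^2 + 5y^4)·y' = 0, and therefore
  dy/dx = -(8xy)/(4x^2 + 5y^4) = -8xy/(4x^2 + 5y^4)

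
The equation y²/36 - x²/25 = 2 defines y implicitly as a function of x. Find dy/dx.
Differentiate the relation implicitly: treat y = y(x) and apply the chain rule, so every y-derivative picks up a y' = dy/dx factor.

With everything moved to the left-hand side, differentiate term by term:
  d/dx[-x^2/25] = -2x/25
  d/dx[y^2/36] = y·y'/18
  d/dx[-2] = 0

Separating the contributions that come from x directly and those that come through y:
  without y':      -2x/25
  multiplying y':  y/18

so (-2x/25) + (y/18)·y' = 0, and therefore
  dy/dx = -(-2x/25)/(y/18) = 36x/(25y)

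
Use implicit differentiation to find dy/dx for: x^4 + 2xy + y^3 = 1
Differentiate the relation implicitly: treat y = y(x) and apply the chain rule, so every y-derivative picks up a y' = dy/dx factor.

With everything moved to the left-hand side, differentiate term by term:
  d/dx[x^4] = 4x^3
  d/dx[2xy] = 2x·y' + 2y
  d/dx[y^3] = 3y^2·y'
  d/dx[-1] = 0

Separating the contributions that come from x directly and those that come through y:
  without y':      4x^3 + 2y
  multiplying y':  2x + 3y^2

so (4x^3 + 2y) + (2x + 3y^2)·y' = 0, and therefore
  dy/dx = -(4x^3 + 2y)/(2x + 3y^2) = 2(-2x^3 - y)/(2x + 3y^2)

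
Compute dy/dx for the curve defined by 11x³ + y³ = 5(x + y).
Apply d/dx to both sides, remembering that y depends on x. Each occurrence of y therefore brings in a y' = dy/dx via the chain rule.

With F(x, y) equal to the left-hand side minus the right, differentiate F term by term:
  d/dx[11x^3] = 33x^2
  d/dx[-5x] = -5
  d/dx[y^3] = 3y^2·y'
  d/dx[-5y] = -5·y'
Adding these up, d/dx[F] = 0 becomes
  (33x^2 - 5) + (3y^2 - 5)·y' = 0,
so isolating y',
  dy/dx = -(33x^2 - 5)/(3y^2 - 5) = (5 - 33x^2)/(3y^2 - 5)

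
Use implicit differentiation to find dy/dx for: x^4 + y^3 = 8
Differentiate both sides with respect to x, treating y as y(x). By the chain rule, any term containing y contributes a factor of y' = dy/dx when we differentiate it.

Move every term to one side and write the relation as F(x, y) = 0. Term by term,
  d/dx[x^4] = 4x^3
  d/dx[y^3] = 3y^2·y'
  d/dx[-8] = 0

The pieces without y' make up ∂F/∂x and the coefficient of y' is ∂F/∂y:
  ∂F/∂x = 4x^3,
  ∂F/∂y = 3y^2.

Since d/dx[F] = ∂F/∂x + (∂F/∂y)·y' = 0, solve for y':
  (∂F/∂y)·y' = -∂F/∂x
  dy/dx = -(∂F/∂x)/(∂F/∂y) = -(4x^3)/(3y^2) = -4x^3/(3y^2)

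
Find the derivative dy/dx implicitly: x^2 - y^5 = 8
Apply d/dx to both sides, remembering that y depends on x. Each occurrence of y therefore brings in a y' = dy/dx via the chain rule.

With F(x, y) equal to the left-hand side minus the right, differentiate F term by term:
  d/dx[x^2] = 2x
  d/dx[-y^5] = -5y^4·y'
  d/dx[-8] = 0
Adding these up, d/dx[F] = 0 becomes
  (2x) + (-5y^4)·y' = 0,
so isolating y',
  dy/dx = -(2x)/(-5y^4) = 2x/(5y^4)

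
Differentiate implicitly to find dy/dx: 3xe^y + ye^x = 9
Differentiate both sides with respect to x, treating y as y(x). By the chain rule, any term containing y contributes a factor of y' = dy/dx when we differentiate it.

Move every term to one side and write the relation as F(x, y) = 0. Term by term,
  d/dx[3x·e^(y)] = 3x·y'·e^(y) + 3e^(y)
  d/dx[y·e^(x)] = y·e^(x) + y'·e^(x)
  d/dx[-9] = 0

The pieces without y' make up ∂F/∂x and the coefficient of y' is ∂F/∂y:
  ∂F/∂x = y·e^(x) + 3e^(y),
  ∂F/∂y = 3x·e^(y) + e^(x).

Since d/dx[F] = ∂F/∂x + (∂F/∂y)·y' = 0, solve for y':
  (∂F/∂y)·y' = -∂F/∂x
  dy/dx = -(∂F/∂x)/(∂F/∂y) = -(y·e^(x) + 3e^(y))/(3x·e^(y) + e^(x)) = (-y·e^(x) - 3e^(y))/(3x·e^(y) + e^(x))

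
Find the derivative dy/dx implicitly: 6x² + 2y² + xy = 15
Differentiate the relation implicitly: treat y = y(x) and apply the chain rule, so every y-derivative picks up a y' = dy/dx factor.

With everything moved to the left-hand side, differentiate term by term:
  d/dx[6x^2] = 12x
  d/dx[xy] = x·y' + y
  d/dx[2y^2] = 4y·y'
  d/dx[-15] = 0

Separating the contributions that come from x directly and those that come through y:
  without y':      12x + y
  multiplying y':  x + 4y

so (12x + y) + (x + 4y)·y' = 0, and therefore
  dy/dx = -(12x + y)/(x + 4y) = (-12x - y)/(x + 4y)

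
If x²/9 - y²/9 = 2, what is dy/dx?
Differentiate both sides with respect to x, treating y as y(x). By the chain rule, any term containing y contributes a factor of y' = dy/dx when we differentiate it.

Move every term to one side and write the relation as F(x, y) = 0. Term by term,
  d/dx[x^2/9] = 2x/9
  d/dx[-y^2/9] = -2y·y'/9
  d/dx[-2] = 0

The pieces without y' make up ∂F/∂x and the coefficient of y' is ∂F/∂y:
  ∂F/∂x = 2x/9,
  ∂F/∂y = -2y/9.

Since d/dx[F] = ∂F/∂x + (∂F/∂y)·y' = 0, solve for y':
  (∂F/∂y)·y' = -∂F/∂x
  dy/dx = -(∂F/∂x)/(∂F/∂y) = -(2x/9)/(-2y/9) = x/y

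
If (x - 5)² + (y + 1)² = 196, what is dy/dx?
Take d/dx of both sides. Since y is implicitly a function of x, the chain rule attaches a y' = dy/dx factor whenever we differentiate through y.

Set F(x, y) = (left side) − (right side), so the curve is F = 0. Differentiating each term of F:
  d/dx[(x - 5)^2] = 2x - 10
  d/dx[(y + 1)^2] = 2·y'(y + 1)
  d/dx[-196] = 0

Collecting, the y'-free part is the partial derivative in x and the y' coefficient is the partial derivative in y:
  ∂F/∂x = 2x - 10
  ∂F/∂y = 2y + 2

so d/dx[F(x, y(x))] = ∂F/∂x + (∂F/∂y)·y' = 0. Rearranging,
  dy/dx = -(∂F/∂x)/(∂F/∂y) = -(2x - 10)/(2y + 2) = (5 - x)/(y + 1)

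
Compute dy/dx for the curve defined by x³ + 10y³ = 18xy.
Differentiate both sides with respect to x, treating y as y(x). By the chain rule, any term containing y contributes a factor of y' = dy/dx when we differentiate it.

Move every term to one side and write the relation as F(x, y) = 0. Term by term,
  d/dx[x^3] = 3x^2
  d/dx[-18xy] = -18x·y' - 18y
  d/dx[10y^3] = 30y^2·y'

The pieces without y' make up ∂F/∂x and the coefficient of y' is ∂F/∂y:
  ∂F/∂x = 3x^2 - 18y,
  ∂F/∂y = -18x + 30y^2.

Since d/dx[F] = ∂F/∂x + (∂F/∂y)·y' = 0, solve for y':
  (∂F/∂y)·y' = -∂F/∂x
  dy/dx = -(∂F/∂x)/(∂F/∂y) = -(3x^2 - 18y)/(-18x + 30y^2) = (x^2 - 6y)/(2(3x - 5y^2))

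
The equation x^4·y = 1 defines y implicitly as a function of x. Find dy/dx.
Differentiate both sides with respect to x, treating y as y(x). By the chain rule, any term containing y contributes a factor of y' = dy/dx when we differentiate it.

Move every term to one side and write the relation as F(x, y) = 0. Term by term,
  d/dx[x^4y] = x^4·y' + 4x^3y
  d/dx[-1] = 0

The pieces without y' make up ∂F/∂x and the coefficient of y' is ∂F/∂y:
  ∂F/∂x = 4x^3y,
  ∂F/∂y = x^4.

Since d/dx[F] = ∂F/∂x + (∂F/∂y)·y' = 0, solve for y':
  (∂F/∂y)·y' = -∂F/∂x
  dy/dx = -(∂F/∂x)/(∂F/∂y) = -(4x^3y)/(x^4) = -4y/x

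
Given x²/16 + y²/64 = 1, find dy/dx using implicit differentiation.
Take d/dx of both sides. Since y is implicitly a function of x, the chain rule attaches a y' = dy/dx factor whenever we differentiate through y.

Set F(x, y) = (left side) − (right side), so the curve is F = 0. Differentiating each term of F:
  d/dx[x^2/16] = x/8
  d/dx[y^2/64] = y·y'/32
  d/dx[-1] = 0

Collecting, the y'-free part is the partial derivative in x and the y' coefficient is the partial derivative in y:
  ∂F/∂x = x/8
  ∂F/∂y = y/32

so d/dx[F(x, y(x))] = ∂F/∂x + (∂F/∂y)·y' = 0. Rearranging,
  dy/dx = -(∂F/∂x)/(∂F/∂y) = -(x/8)/(y/32) = -4x/y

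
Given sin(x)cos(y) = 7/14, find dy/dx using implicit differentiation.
Take d/dx of both sides. Since y is implicitly a function of x, the chain rule attaches a y' = dy/dx factor whenever we differentiate through y.

Set F(x, y) = (left side) − (right side), so the curve is F = 0. Differentiating each term of F:
  d/dx[sin(x)·cos(y)] = -y'·sin(x)·sin(y) + cos(x)·cos(y)
  d/dx[-1/2] = 0

Collecting, the y'-free part is the partial derivative in x and the y' coefficient is the partial derivative in y:
  ∂F/∂x = cos(x)·cos(y)
  ∂F/∂y = -sin(x)·sin(y)

so d/dx[F(x, y(x))] = ∂F/∂x + (∂F/∂y)·y' = 0. Rearranging,
  dy/dx = -(∂F/∂x)/(∂F/∂y) = -(cos(x)·cos(y))/(-sin(x)·sin(y)) = 1/(tan(x)·tan(y))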